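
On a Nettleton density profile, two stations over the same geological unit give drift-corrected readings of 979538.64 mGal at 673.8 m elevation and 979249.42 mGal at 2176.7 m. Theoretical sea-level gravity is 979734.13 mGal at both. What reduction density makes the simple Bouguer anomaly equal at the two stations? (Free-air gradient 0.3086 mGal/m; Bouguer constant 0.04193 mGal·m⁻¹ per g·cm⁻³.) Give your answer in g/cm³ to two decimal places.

Δg_obs = 979249.42 − 979538.64 = -289.22 mGal over Δh = 2176.7 − 673.8 = 1502.9 m
Equal Bouguer anomalies ⇒ Δg_obs + (0.3086 − 0.04193ρ)·Δh = 0
0.3086 − 0.04193ρ = −Δg_obs/Δh = 0.19244
ρ = (0.3086 − 0.19244) / 0.04193 = 2.77 g/cm³

2.77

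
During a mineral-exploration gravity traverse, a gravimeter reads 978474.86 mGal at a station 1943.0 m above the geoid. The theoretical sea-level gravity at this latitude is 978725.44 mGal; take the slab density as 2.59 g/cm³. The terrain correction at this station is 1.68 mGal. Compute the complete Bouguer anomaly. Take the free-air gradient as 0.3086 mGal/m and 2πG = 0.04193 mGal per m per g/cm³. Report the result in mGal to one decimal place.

139.7

Free-air correction = 0.3086 × 1943.0 = 599.61 mGal
Free-air anomaly = 978474.86 − 978725.44 + (599.61) = 349.03 mGal
Bouguer slab correction = 0.04193 × 2.59 × 1943.0 = 211.01 mGal
Simple Bouguer anomaly = 349.03 − (211.01) = 138.02 mGal
Complete Bouguer anomaly = 138.02 + 1.68 = 139.70 mGal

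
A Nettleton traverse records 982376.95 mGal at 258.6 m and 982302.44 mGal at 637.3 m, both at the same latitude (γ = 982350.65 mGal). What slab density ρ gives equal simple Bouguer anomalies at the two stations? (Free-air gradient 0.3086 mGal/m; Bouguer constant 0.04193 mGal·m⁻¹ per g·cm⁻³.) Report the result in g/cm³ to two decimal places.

2.67

Δg_obs = 982302.44 − 982376.95 = -74.51 mGal over Δh = 637.3 − 258.6 = 378.7 m
Equal Bouguer anomalies ⇒ Δg_obs + (0.3086 − 0.04193ρ)·Δh = 0
0.3086 − 0.04193ρ = −Δg_obs/Δh = 0.19675
ρ = (0.3086 − 0.19675) / 0.04193 = 2.67 g/cm³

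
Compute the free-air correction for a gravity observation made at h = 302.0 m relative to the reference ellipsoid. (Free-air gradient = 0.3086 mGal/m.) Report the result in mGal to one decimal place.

Free-air correction = 0.3086 × 302.0 = 93.2 mGal

93.2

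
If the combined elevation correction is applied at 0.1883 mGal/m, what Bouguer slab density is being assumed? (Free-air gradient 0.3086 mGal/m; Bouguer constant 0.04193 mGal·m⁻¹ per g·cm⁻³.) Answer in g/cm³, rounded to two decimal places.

0.1883 = 0.3086 − 0.04193 × ρ
ρ = (0.3086 − 0.1883) / 0.04193 = 2.87 g/cm³

2.87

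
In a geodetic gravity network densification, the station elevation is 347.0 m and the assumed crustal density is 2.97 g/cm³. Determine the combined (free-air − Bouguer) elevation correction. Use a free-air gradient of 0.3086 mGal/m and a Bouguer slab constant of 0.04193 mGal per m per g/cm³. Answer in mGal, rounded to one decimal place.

Combined gradient = 0.3086 − 0.04193 × 2.97 = 0.1840679 mGal/m
Combined elevation correction = 0.1840679 × 347.0 = 63.9 mGal

63.9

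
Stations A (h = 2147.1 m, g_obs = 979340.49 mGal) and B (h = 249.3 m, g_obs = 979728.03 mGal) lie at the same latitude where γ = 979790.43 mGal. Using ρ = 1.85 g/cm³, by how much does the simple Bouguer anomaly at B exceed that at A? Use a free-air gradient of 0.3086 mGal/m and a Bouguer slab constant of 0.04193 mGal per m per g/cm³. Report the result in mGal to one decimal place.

-50.9

Δg_SB(A) = 979340.49 − 979790.43 + 0.3086×2147.1 − 0.04193×1.85×2147.1 = 46.10 mGal
Δg_SB(B) = 979728.03 − 979790.43 + 0.3086×249.3 − 0.04193×1.85×249.3 = -4.80 mGal
Difference = -4.80 − (46.10) = -50.90 mGal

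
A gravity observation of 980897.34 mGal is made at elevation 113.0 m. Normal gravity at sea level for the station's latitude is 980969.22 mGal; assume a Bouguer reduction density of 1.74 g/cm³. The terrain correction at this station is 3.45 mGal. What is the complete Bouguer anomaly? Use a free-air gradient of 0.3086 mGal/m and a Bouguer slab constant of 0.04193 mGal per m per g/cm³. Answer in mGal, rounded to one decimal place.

-41.8

Free-air correction = 0.3086 × 113.0 = 34.87 mGal
Free-air anomaly = 980897.34 − 980969.22 + (34.87) = -37.01 mGal
Bouguer slab correction = 0.04193 × 1.74 × 113.0 = 8.24 mGal
Simple Bouguer anomaly = -37.01 − (8.24) = -45.25 mGal
Complete Bouguer anomaly = -45.25 + 3.45 = -41.80 mGal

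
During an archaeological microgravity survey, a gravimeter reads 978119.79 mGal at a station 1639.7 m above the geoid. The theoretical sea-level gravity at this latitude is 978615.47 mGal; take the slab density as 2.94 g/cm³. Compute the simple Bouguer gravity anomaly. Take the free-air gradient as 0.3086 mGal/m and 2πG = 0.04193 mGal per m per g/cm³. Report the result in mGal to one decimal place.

Free-air correction = 0.3086 × 1639.7 = 506.01 mGal
Free-air anomaly = 978119.79 − 978615.47 + (506.01) = 10.33 mGal
Bouguer slab correction = 0.04193 × 2.94 × 1639.7 = 202.13 mGal
Simple Bouguer anomaly = 10.33 − (202.13) = -191.80 mGal

-191.8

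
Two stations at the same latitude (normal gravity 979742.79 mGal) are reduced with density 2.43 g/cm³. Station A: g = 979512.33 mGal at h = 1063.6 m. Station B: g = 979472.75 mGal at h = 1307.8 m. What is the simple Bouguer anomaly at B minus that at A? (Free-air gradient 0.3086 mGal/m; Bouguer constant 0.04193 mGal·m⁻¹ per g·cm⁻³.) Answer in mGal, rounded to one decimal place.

Δg_SB(A) = 979512.33 − 979742.79 + 0.3086×1063.6 − 0.04193×2.43×1063.6 = -10.60 mGal
Δg_SB(B) = 979472.75 − 979742.79 + 0.3086×1307.8 − 0.04193×2.43×1307.8 = 0.30 mGal
Difference = 0.30 − (-10.60) = 10.90 mGal

10.9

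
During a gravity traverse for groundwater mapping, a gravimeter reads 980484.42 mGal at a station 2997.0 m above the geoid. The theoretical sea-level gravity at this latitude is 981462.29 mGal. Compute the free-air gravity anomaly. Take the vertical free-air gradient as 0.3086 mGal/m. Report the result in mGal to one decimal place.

-53.0

Free-air correction = 0.3086 × 2997.0 = 924.87 mGal
Free-air anomaly = 980484.42 − 981462.29 + (924.87) = -53.00 mGal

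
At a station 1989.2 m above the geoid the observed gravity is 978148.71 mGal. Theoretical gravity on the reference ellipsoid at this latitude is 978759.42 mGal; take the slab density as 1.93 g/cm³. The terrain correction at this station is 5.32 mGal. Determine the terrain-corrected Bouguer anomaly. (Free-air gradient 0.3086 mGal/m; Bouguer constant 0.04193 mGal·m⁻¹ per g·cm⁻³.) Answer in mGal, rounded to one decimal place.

Free-air correction = 0.3086 × 1989.2 = 613.87 mGal
Free-air anomaly = 978148.71 − 978759.42 + (613.87) = 3.16 mGal
Bouguer slab correction = 0.04193 × 1.93 × 1989.2 = 160.98 mGal
Simple Bouguer anomaly = 3.16 − (160.98) = -157.82 mGal
Complete Bouguer anomaly = -157.82 + 5.32 = -152.50 mGal

-152.5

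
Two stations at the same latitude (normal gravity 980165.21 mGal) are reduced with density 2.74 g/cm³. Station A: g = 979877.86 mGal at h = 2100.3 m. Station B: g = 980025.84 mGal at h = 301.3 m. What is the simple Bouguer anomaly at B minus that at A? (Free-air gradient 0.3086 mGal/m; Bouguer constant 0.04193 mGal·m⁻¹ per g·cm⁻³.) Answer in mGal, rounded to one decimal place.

-200.5

Δg_SB(A) = 979877.86 − 980165.21 + 0.3086×2100.3 − 0.04193×2.74×2100.3 = 119.50 mGal
Δg_SB(B) = 980025.84 − 980165.21 + 0.3086×301.3 − 0.04193×2.74×301.3 = -81.00 mGal
Difference = -81.00 − (119.50) = -200.50 mGal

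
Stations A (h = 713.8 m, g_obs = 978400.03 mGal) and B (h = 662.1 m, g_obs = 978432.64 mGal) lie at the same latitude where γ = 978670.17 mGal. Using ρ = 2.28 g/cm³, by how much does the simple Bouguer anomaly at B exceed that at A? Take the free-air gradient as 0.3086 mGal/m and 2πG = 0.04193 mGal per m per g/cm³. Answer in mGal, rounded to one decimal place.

Δg_SB(A) = 978400.03 − 978670.17 + 0.3086×713.8 − 0.04193×2.28×713.8 = -118.10 mGal
Δg_SB(B) = 978432.64 − 978670.17 + 0.3086×662.1 − 0.04193×2.28×662.1 = -96.50 mGal
Difference = -96.50 − (-118.10) = 21.60 mGal

21.6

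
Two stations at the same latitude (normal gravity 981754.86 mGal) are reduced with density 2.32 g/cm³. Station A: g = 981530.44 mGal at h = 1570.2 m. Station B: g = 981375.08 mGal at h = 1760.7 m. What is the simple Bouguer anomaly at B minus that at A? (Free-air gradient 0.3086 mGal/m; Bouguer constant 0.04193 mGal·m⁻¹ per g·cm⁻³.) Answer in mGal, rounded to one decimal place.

Δg_SB(A) = 981530.44 − 981754.86 + 0.3086×1570.2 − 0.04193×2.32×1570.2 = 107.40 mGal
Δg_SB(B) = 981375.08 − 981754.86 + 0.3086×1760.7 − 0.04193×2.32×1760.7 = -7.70 mGal
Difference = -7.70 − (107.40) = -115.10 mGal

-115.1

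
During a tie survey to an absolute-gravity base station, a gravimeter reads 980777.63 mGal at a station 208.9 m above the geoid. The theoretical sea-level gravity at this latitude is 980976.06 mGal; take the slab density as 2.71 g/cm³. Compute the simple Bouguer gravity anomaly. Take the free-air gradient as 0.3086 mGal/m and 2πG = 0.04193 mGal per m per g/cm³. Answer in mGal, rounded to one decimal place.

-157.7

Free-air correction = 0.3086 × 208.9 = 64.47 mGal
Free-air anomaly = 980777.63 − 980976.06 + (64.47) = -133.96 mGal
Bouguer slab correction = 0.04193 × 2.71 × 208.9 = 23.74 mGal
Simple Bouguer anomaly = -133.96 − (23.74) = -157.70 mGal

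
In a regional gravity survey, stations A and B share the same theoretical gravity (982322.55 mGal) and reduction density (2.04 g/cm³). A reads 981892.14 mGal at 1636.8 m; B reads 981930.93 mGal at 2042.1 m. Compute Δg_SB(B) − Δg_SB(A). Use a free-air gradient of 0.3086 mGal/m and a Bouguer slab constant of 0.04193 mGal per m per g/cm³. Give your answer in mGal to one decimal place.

Δg_SB(A) = 981892.14 − 982322.55 + 0.3086×1636.8 − 0.04193×2.04×1636.8 = -65.30 mGal
Δg_SB(B) = 981930.93 − 982322.55 + 0.3086×2042.1 − 0.04193×2.04×2042.1 = 63.90 mGal
Difference = 63.90 − (-65.30) = 129.20 mGal

129.2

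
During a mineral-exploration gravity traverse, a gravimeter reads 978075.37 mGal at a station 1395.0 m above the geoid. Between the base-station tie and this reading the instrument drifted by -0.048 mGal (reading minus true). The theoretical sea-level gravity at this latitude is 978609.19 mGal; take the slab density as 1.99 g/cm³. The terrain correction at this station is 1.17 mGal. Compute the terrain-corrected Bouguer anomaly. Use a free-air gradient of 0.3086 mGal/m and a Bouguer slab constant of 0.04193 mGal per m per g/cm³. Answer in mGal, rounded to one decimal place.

-218.5

Drift-corrected reading = 978075.37 − (-0.048) = 978075.418 mGal
Free-air correction = 0.3086 × 1395.0 = 430.50 mGal
Free-air anomaly = 978075.418 − 978609.19 + (430.50) = -103.272 mGal
Bouguer slab correction = 0.04193 × 1.99 × 1395.0 = 116.40 mGal
Simple Bouguer anomaly = -103.272 − (116.40) = -219.672 mGal
Complete Bouguer anomaly = -219.672 + 1.17 = -218.502 mGal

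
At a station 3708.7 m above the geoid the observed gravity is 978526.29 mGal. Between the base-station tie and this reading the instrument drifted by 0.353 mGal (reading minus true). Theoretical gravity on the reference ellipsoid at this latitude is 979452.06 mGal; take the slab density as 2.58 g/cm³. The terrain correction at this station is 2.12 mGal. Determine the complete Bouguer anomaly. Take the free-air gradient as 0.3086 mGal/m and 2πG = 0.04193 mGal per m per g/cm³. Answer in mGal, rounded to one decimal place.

Drift-corrected reading = 978526.29 − (0.353) = 978525.937 mGal
Free-air correction = 0.3086 × 3708.7 = 1144.50 mGal
Free-air anomaly = 978525.937 − 979452.06 + (1144.50) = 218.377 mGal
Bouguer slab correction = 0.04193 × 2.58 × 3708.7 = 401.20 mGal
Simple Bouguer anomaly = 218.377 − (401.20) = -182.823 mGal
Complete Bouguer anomaly = -182.823 + 2.12 = -180.703 mGal

-180.7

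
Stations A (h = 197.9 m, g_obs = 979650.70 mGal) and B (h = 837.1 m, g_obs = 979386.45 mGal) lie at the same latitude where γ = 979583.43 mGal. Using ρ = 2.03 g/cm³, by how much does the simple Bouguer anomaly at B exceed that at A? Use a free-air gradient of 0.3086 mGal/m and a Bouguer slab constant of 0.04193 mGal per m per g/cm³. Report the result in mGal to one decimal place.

-121.4

Δg_SB(A) = 979650.70 − 979583.43 + 0.3086×197.9 − 0.04193×2.03×197.9 = 111.50 mGal
Δg_SB(B) = 979386.45 − 979583.43 + 0.3086×837.1 − 0.04193×2.03×837.1 = -9.90 mGal
Difference = -9.90 − (111.50) = -121.40 mGal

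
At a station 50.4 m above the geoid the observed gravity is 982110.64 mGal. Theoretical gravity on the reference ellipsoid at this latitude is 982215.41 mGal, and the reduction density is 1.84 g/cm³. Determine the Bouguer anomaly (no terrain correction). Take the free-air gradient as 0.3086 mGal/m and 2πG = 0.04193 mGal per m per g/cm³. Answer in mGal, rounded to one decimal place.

Free-air correction = 0.3086 × 50.4 = 15.55 mGal
Free-air anomaly = 982110.64 − 982215.41 + (15.55) = -89.22 mGal
Bouguer slab correction = 0.04193 × 1.84 × 50.4 = 3.89 mGal
Simple Bouguer anomaly = -89.22 − (3.89) = -93.11 mGal

-93.1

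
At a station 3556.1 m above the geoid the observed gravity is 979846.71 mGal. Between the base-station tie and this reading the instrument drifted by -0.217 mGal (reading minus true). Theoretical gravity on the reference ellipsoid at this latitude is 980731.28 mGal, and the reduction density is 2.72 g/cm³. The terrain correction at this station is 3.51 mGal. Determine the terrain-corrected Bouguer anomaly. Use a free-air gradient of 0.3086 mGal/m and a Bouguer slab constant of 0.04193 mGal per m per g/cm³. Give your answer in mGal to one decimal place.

Drift-corrected reading = 979846.71 − (-0.217) = 979846.927 mGal
Free-air correction = 0.3086 × 3556.1 = 1097.41 mGal
Free-air anomaly = 979846.927 − 980731.28 + (1097.41) = 213.057 mGal
Bouguer slab correction = 0.04193 × 2.72 × 3556.1 = 405.57 mGal
Simple Bouguer anomaly = 213.057 − (405.57) = -192.513 mGal
Complete Bouguer anomaly = -192.513 + 3.51 = -189.003 mGal

-189.0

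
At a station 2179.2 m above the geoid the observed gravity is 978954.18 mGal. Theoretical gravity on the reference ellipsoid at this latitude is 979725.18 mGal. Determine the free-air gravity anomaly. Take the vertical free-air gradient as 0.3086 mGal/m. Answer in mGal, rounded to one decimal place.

Free-air correction = 0.3086 × 2179.2 = 672.50 mGal
Free-air anomaly = 978954.18 − 979725.18 + (672.50) = -98.50 mGal

-98.5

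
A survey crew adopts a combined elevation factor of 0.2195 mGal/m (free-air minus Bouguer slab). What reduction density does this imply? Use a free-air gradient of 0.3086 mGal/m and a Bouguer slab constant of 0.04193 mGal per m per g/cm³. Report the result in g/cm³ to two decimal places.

0.2195 = 0.3086 − 0.04193 × ρ
ρ = (0.3086 − 0.2195) / 0.04193 = 2.12 g/cm³

2.12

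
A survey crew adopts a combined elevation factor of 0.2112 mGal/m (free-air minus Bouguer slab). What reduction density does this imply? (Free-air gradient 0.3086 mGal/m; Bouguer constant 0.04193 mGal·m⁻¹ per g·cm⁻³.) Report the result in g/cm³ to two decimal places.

0.2112 = 0.3086 − 0.04193 × ρ
ρ = (0.3086 − 0.2112) / 0.04193 = 2.32 g/cm³

2.32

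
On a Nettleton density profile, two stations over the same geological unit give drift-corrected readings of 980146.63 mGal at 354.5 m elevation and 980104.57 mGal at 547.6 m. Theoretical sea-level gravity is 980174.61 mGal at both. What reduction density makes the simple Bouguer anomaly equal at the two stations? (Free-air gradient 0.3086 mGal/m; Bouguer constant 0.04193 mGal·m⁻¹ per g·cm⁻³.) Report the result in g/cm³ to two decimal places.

Δg_obs = 980104.57 − 980146.63 = -42.06 mGal over Δh = 547.6 − 354.5 = 193.1 m
Equal Bouguer anomalies ⇒ Δg_obs + (0.3086 − 0.04193ρ)·Δh = 0
0.3086 − 0.04193ρ = −Δg_obs/Δh = 0.21781
ρ = (0.3086 − 0.21781) / 0.04193 = 2.17 g/cm³

2.17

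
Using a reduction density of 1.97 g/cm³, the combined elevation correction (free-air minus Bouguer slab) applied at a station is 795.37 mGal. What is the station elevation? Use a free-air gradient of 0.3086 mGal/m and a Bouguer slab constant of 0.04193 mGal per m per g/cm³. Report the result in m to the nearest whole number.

3519

Combined gradient = 0.3086 − 0.04193 × 1.97 = 0.2259979 mGal/m
h = 795.37 / 0.2259979 = 3519.37 m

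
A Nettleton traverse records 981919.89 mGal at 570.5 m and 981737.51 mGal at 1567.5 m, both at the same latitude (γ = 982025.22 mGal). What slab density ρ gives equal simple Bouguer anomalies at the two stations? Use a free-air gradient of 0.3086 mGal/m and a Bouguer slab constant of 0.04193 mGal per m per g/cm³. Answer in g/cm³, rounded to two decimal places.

Δg_obs = 981737.51 − 981919.89 = -182.38 mGal over Δh = 1567.5 − 570.5 = 997.0 m
Equal Bouguer anomalies ⇒ Δg_obs + (0.3086 − 0.04193ρ)·Δh = 0
0.3086 − 0.04193ρ = −Δg_obs/Δh = 0.18293
ρ = (0.3086 − 0.18293) / 0.04193 = 3.00 g/cm³

3.00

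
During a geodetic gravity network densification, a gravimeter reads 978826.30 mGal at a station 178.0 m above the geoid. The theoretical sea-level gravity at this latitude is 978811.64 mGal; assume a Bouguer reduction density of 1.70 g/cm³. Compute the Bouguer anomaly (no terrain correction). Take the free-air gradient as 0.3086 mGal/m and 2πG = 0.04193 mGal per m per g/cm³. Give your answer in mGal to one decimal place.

Free-air correction = 0.3086 × 178.0 = 54.93 mGal
Free-air anomaly = 978826.30 − 978811.64 + (54.93) = 69.59 mGal
Bouguer slab correction = 0.04193 × 1.70 × 178.0 = 12.69 mGal
Simple Bouguer anomaly = 69.59 − (12.69) = 56.90 mGal

56.9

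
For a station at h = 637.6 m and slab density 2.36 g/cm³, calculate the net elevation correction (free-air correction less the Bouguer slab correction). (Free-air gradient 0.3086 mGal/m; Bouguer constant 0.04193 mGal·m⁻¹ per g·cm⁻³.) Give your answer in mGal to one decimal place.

Combined gradient = 0.3086 − 0.04193 × 2.36 = 0.2096452 mGal/m
Combined elevation correction = 0.2096452 × 637.6 = 133.7 mGal

133.7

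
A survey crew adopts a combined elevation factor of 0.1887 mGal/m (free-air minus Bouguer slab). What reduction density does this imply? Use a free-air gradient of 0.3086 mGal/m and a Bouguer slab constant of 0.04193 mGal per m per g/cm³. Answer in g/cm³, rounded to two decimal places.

0.1887 = 0.3086 − 0.04193 × ρ
ρ = (0.3086 − 0.1887) / 0.04193 = 2.86 g/cm³

2.86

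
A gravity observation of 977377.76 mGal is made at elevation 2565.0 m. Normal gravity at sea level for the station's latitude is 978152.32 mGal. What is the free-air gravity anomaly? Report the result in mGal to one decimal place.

Free-air correction = 0.3086 × 2565.0 = 791.56 mGal
Free-air anomaly = 977377.76 − 978152.32 + (791.56) = 17.00 mGal

17.0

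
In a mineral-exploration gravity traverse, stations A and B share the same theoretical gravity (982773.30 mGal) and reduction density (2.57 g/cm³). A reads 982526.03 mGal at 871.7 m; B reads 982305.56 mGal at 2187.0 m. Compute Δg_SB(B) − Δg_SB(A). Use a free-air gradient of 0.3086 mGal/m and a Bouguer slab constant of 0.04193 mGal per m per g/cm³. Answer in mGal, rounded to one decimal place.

43.7

Δg_SB(A) = 982526.03 − 982773.30 + 0.3086×871.7 − 0.04193×2.57×871.7 = -72.20 mGal
Δg_SB(B) = 982305.56 − 982773.30 + 0.3086×2187.0 − 0.04193×2.57×2187.0 = -28.50 mGal
Difference = -28.50 − (-72.20) = 43.70 mGal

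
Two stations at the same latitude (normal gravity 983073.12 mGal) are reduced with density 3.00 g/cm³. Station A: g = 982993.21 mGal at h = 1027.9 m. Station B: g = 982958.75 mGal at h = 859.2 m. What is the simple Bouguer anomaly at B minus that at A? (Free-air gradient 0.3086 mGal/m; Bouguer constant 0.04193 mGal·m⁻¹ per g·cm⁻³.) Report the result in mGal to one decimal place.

Δg_SB(A) = 982993.21 − 983073.12 + 0.3086×1027.9 − 0.04193×3.00×1027.9 = 108.00 mGal
Δg_SB(B) = 982958.75 − 983073.12 + 0.3086×859.2 − 0.04193×3.00×859.2 = 42.70 mGal
Difference = 42.70 − (108.00) = -65.30 mGal

-65.3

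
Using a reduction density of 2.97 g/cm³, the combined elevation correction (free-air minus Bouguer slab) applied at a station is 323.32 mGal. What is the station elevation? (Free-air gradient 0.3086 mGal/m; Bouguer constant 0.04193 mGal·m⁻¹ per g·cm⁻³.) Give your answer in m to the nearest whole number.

1757

Combined gradient = 0.3086 − 0.04193 × 2.97 = 0.1840679 mGal/m
h = 323.32 / 0.1840679 = 1756.53 m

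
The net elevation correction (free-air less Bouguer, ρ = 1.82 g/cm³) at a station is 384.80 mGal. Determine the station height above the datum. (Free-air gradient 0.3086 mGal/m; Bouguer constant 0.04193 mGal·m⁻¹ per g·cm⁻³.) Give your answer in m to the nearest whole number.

Combined gradient = 0.3086 − 0.04193 × 1.82 = 0.2322874 mGal/m
h = 384.80 / 0.2322874 = 1656.57 m

1657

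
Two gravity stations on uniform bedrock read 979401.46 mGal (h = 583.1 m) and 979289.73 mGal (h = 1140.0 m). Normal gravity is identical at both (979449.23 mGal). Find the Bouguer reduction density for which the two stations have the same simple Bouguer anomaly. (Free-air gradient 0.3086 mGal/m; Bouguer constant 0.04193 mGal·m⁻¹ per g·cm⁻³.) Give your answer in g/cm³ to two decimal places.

Δg_obs = 979289.73 − 979401.46 = -111.73 mGal over Δh = 1140.0 − 583.1 = 556.9 m
Equal Bouguer anomalies ⇒ Δg_obs + (0.3086 − 0.04193ρ)·Δh = 0
0.3086 − 0.04193ρ = −Δg_obs/Δh = 0.20063
ρ = (0.3086 − 0.20063) / 0.04193 = 2.58 g/cm³

2.58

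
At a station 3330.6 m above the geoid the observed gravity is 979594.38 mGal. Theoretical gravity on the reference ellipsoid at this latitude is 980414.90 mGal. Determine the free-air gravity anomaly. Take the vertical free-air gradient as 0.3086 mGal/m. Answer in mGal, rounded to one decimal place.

207.3

Free-air correction = 0.3086 × 3330.6 = 1027.82 mGal
Free-air anomaly = 979594.38 − 980414.90 + (1027.82) = 207.30 mGal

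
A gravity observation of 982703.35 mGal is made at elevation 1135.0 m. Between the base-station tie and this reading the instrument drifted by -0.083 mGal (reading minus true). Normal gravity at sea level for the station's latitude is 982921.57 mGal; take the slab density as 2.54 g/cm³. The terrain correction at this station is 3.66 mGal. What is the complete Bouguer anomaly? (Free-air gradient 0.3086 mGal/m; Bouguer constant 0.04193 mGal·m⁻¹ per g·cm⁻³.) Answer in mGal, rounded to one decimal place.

Drift-corrected reading = 982703.35 − (-0.083) = 982703.433 mGal
Free-air correction = 0.3086 × 1135.0 = 350.26 mGal
Free-air anomaly = 982703.433 − 982921.57 + (350.26) = 132.123 mGal
Bouguer slab correction = 0.04193 × 2.54 × 1135.0 = 120.88 mGal
Simple Bouguer anomaly = 132.123 − (120.88) = 11.243 mGal
Complete Bouguer anomaly = 11.243 + 3.66 = 14.903 mGal

14.9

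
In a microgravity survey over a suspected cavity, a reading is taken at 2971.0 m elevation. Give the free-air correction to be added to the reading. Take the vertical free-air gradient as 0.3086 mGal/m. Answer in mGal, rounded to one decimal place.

Free-air correction = 0.3086 × 2971.0 = 916.9 mGal

916.9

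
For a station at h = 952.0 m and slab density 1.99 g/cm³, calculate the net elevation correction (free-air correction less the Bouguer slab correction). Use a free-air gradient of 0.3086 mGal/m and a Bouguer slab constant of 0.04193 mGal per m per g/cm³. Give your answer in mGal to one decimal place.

Combined gradient = 0.3086 − 0.04193 × 1.99 = 0.2251593 mGal/m
Combined elevation correction = 0.2251593 × 952.0 = 214.4 mGal

214.4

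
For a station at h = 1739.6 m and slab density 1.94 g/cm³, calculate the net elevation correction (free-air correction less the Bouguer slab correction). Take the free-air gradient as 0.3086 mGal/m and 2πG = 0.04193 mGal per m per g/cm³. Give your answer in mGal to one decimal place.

395.3

Combined gradient = 0.3086 − 0.04193 × 1.94 = 0.2272558 mGal/m
Combined elevation correction = 0.2272558 × 1739.6 = 395.3 mGal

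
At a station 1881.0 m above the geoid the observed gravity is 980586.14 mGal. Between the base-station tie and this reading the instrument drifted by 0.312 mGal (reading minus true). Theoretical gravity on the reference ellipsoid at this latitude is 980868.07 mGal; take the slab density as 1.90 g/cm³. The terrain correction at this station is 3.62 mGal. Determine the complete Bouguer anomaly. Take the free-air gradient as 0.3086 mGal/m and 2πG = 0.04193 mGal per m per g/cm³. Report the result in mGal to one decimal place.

Drift-corrected reading = 980586.14 − (0.312) = 980585.828 mGal
Free-air correction = 0.3086 × 1881.0 = 580.48 mGal
Free-air anomaly = 980585.828 − 980868.07 + (580.48) = 298.238 mGal
Bouguer slab correction = 0.04193 × 1.90 × 1881.0 = 149.85 mGal
Simple Bouguer anomaly = 298.238 − (149.85) = 148.388 mGal
Complete Bouguer anomaly = 148.388 + 3.62 = 152.008 mGal

152.0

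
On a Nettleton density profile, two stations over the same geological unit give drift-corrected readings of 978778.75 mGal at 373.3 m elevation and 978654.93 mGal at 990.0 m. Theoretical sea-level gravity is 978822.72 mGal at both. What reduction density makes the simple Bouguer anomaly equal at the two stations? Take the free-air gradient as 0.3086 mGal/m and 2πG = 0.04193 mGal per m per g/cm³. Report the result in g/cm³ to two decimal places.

Δg_obs = 978654.93 − 978778.75 = -123.82 mGal over Δh = 990.0 − 373.3 = 616.7 m
Equal Bouguer anomalies ⇒ Δg_obs + (0.3086 − 0.04193ρ)·Δh = 0
0.3086 − 0.04193ρ = −Δg_obs/Δh = 0.20078
ρ = (0.3086 − 0.20078) / 0.04193 = 2.57 g/cm³

2.57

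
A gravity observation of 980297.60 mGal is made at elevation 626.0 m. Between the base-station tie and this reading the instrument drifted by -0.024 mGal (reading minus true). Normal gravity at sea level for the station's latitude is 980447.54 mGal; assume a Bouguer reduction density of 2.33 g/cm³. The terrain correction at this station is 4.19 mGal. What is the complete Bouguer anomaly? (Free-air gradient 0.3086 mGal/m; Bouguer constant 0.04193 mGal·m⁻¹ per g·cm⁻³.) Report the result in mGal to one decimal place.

Drift-corrected reading = 980297.60 − (-0.024) = 980297.624 mGal
Free-air correction = 0.3086 × 626.0 = 193.18 mGal
Free-air anomaly = 980297.624 − 980447.54 + (193.18) = 43.264 mGal
Bouguer slab correction = 0.04193 × 2.33 × 626.0 = 61.16 mGal
Simple Bouguer anomaly = 43.264 − (61.16) = -17.896 mGal
Complete Bouguer anomaly = -17.896 + 4.19 = -13.706 mGal

-13.7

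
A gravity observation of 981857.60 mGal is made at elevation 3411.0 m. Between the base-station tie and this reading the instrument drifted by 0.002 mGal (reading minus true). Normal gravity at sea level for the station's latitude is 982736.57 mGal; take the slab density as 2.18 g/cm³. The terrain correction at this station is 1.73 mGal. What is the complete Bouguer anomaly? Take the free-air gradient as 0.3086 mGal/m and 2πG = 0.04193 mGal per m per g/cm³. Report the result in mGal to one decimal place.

Drift-corrected reading = 981857.60 − (0.002) = 981857.598 mGal
Free-air correction = 0.3086 × 3411.0 = 1052.63 mGal
Free-air anomaly = 981857.598 − 982736.57 + (1052.63) = 173.658 mGal
Bouguer slab correction = 0.04193 × 2.18 × 3411.0 = 311.79 mGal
Simple Bouguer anomaly = 173.658 − (311.79) = -138.132 mGal
Complete Bouguer anomaly = -138.132 + 1.73 = -136.402 mGal

-136.4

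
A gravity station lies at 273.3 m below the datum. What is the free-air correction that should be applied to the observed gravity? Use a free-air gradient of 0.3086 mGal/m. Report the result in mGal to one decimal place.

Free-air correction = 0.3086 × -273.3 = -84.3 mGal

-84.3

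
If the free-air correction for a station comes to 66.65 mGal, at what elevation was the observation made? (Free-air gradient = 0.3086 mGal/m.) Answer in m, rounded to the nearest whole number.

h = 66.65 / 0.3086 = 215.98 m

216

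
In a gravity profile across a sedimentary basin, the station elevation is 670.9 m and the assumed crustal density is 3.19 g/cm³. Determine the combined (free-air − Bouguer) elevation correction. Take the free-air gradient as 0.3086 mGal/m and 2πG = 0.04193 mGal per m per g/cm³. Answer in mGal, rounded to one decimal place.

Combined gradient = 0.3086 − 0.04193 × 3.19 = 0.1748433 mGal/m
Combined elevation correction = 0.1748433 × 670.9 = 117.3 mGal

117.3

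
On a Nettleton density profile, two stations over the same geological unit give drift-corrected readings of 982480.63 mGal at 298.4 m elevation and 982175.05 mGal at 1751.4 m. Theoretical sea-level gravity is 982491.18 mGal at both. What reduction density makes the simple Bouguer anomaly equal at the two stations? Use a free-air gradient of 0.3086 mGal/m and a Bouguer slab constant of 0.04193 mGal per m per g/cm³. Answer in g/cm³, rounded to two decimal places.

Δg_obs = 982175.05 − 982480.63 = -305.58 mGal over Δh = 1751.4 − 298.4 = 1453.0 m
Equal Bouguer anomalies ⇒ Δg_obs + (0.3086 − 0.04193ρ)·Δh = 0
0.3086 − 0.04193ρ = −Δg_obs/Δh = 0.21031
ρ = (0.3086 − 0.21031) / 0.04193 = 2.34 g/cm³

2.34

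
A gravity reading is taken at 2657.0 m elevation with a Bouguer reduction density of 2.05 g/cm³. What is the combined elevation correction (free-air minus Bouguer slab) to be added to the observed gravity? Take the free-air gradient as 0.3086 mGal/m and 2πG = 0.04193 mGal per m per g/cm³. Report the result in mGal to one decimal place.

591.6

Combined gradient = 0.3086 − 0.04193 × 2.05 = 0.2226435 mGal/m
Combined elevation correction = 0.2226435 × 2657.0 = 591.6 mGal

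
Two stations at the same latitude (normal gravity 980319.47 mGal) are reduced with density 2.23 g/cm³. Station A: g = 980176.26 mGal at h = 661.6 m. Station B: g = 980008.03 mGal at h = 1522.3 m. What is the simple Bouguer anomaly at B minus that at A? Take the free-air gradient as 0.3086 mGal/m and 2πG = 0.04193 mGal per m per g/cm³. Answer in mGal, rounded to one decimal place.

16.9

Δg_SB(A) = 980176.26 − 980319.47 + 0.3086×661.6 − 0.04193×2.23×661.6 = -0.90 mGal
Δg_SB(B) = 980008.03 − 980319.47 + 0.3086×1522.3 − 0.04193×2.23×1522.3 = 16.00 mGal
Difference = 16.00 − (-0.90) = 16.90 mGal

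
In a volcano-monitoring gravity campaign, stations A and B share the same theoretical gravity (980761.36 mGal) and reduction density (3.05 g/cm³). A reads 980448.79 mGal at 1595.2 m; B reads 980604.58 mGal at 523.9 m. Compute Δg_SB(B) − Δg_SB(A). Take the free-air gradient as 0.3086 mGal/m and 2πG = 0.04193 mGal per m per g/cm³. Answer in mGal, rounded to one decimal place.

-37.8

Δg_SB(A) = 980448.79 − 980761.36 + 0.3086×1595.2 − 0.04193×3.05×1595.2 = -24.30 mGal
Δg_SB(B) = 980604.58 − 980761.36 + 0.3086×523.9 − 0.04193×3.05×523.9 = -62.10 mGal
Difference = -62.10 − (-24.30) = -37.80 mGal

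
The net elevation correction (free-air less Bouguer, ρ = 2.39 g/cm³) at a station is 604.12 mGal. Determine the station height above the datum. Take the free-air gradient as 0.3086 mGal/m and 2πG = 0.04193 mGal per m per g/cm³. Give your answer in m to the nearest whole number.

Combined gradient = 0.3086 − 0.04193 × 2.39 = 0.2083873 mGal/m
h = 604.12 / 0.2083873 = 2899.03 m

2899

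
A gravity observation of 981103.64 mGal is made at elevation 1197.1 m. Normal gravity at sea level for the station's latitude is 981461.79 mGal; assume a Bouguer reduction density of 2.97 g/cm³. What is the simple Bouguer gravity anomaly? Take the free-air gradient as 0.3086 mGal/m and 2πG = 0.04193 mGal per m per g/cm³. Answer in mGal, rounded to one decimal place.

-137.8

Free-air correction = 0.3086 × 1197.1 = 369.43 mGal
Free-air anomaly = 981103.64 − 981461.79 + (369.43) = 11.28 mGal
Bouguer slab correction = 0.04193 × 2.97 × 1197.1 = 149.08 mGal
Simple Bouguer anomaly = 11.28 − (149.08) = -137.80 mGal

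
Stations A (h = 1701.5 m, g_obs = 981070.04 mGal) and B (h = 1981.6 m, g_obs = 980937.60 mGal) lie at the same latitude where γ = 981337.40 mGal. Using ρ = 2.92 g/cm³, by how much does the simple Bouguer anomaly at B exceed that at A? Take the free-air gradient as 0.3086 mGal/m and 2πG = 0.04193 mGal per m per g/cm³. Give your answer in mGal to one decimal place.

-80.3

Δg_SB(A) = 981070.04 − 981337.40 + 0.3086×1701.5 − 0.04193×2.92×1701.5 = 49.40 mGal
Δg_SB(B) = 980937.60 − 981337.40 + 0.3086×1981.6 − 0.04193×2.92×1981.6 = -30.90 mGal
Difference = -30.90 − (49.40) = -80.30 mGal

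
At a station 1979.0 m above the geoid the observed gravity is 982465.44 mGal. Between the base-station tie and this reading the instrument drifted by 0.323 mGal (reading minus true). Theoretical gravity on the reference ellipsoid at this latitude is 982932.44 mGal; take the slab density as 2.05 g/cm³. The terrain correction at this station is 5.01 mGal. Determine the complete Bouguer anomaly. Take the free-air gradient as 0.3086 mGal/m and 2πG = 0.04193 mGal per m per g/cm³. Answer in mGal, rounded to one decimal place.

-21.7

Drift-corrected reading = 982465.44 − (0.323) = 982465.117 mGal
Free-air correction = 0.3086 × 1979.0 = 610.72 mGal
Free-air anomaly = 982465.117 − 982932.44 + (610.72) = 143.397 mGal
Bouguer slab correction = 0.04193 × 2.05 × 1979.0 = 170.11 mGal
Simple Bouguer anomaly = 143.397 − (170.11) = -26.713 mGal
Complete Bouguer anomaly = -26.713 + 5.01 = -21.703 mGal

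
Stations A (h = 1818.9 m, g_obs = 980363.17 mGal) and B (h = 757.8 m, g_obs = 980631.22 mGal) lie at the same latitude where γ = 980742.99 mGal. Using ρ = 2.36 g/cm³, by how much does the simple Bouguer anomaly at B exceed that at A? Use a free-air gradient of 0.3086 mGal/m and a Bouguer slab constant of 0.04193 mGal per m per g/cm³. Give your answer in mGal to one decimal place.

Δg_SB(A) = 980363.17 − 980742.99 + 0.3086×1818.9 − 0.04193×2.36×1818.9 = 1.50 mGal
Δg_SB(B) = 980631.22 − 980742.99 + 0.3086×757.8 − 0.04193×2.36×757.8 = 47.10 mGal
Difference = 47.10 − (1.50) = 45.60 mGal

45.6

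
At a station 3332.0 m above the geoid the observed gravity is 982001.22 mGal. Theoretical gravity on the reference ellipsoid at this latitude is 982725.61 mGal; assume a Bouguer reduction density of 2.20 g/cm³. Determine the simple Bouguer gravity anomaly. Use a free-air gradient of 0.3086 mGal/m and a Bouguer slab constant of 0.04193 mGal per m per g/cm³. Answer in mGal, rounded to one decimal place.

Free-air correction = 0.3086 × 3332.0 = 1028.26 mGal
Free-air anomaly = 982001.22 − 982725.61 + (1028.26) = 303.87 mGal
Bouguer slab correction = 0.04193 × 2.20 × 3332.0 = 307.36 mGal
Simple Bouguer anomaly = 303.87 − (307.36) = -3.49 mGal

-3.5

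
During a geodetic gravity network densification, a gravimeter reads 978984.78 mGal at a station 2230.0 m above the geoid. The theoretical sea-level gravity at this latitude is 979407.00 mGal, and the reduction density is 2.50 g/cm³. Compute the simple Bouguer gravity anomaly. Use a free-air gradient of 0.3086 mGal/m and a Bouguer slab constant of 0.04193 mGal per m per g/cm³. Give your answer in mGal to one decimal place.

32.2

Free-air correction = 0.3086 × 2230.0 = 688.18 mGal
Free-air anomaly = 978984.78 − 979407.00 + (688.18) = 265.96 mGal
Bouguer slab correction = 0.04193 × 2.50 × 2230.0 = 233.76 mGal
Simple Bouguer anomaly = 265.96 − (233.76) = 32.20 mGal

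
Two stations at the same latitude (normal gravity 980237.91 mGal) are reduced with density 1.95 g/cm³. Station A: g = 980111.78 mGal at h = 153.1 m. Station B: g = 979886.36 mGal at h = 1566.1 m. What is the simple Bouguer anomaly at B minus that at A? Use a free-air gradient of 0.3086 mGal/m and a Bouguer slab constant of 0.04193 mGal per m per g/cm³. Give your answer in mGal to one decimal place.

95.1

Δg_SB(A) = 980111.78 − 980237.91 + 0.3086×153.1 − 0.04193×1.95×153.1 = -91.40 mGal
Δg_SB(B) = 979886.36 − 980237.91 + 0.3086×1566.1 − 0.04193×1.95×1566.1 = 3.70 mGal
Difference = 3.70 − (-91.40) = 95.10 mGal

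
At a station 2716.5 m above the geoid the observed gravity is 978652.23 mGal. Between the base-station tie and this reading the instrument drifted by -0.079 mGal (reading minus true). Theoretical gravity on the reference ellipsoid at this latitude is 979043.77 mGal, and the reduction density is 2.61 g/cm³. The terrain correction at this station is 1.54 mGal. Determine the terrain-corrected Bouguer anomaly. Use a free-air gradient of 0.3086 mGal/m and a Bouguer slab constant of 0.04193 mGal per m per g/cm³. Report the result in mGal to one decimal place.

Drift-corrected reading = 978652.23 − (-0.079) = 978652.309 mGal
Free-air correction = 0.3086 × 2716.5 = 838.31 mGal
Free-air anomaly = 978652.309 − 979043.77 + (838.31) = 446.849 mGal
Bouguer slab correction = 0.04193 × 2.61 × 2716.5 = 297.29 mGal
Simple Bouguer anomaly = 446.849 − (297.29) = 149.559 mGal
Complete Bouguer anomaly = 149.559 + 1.54 = 151.099 mGal

151.1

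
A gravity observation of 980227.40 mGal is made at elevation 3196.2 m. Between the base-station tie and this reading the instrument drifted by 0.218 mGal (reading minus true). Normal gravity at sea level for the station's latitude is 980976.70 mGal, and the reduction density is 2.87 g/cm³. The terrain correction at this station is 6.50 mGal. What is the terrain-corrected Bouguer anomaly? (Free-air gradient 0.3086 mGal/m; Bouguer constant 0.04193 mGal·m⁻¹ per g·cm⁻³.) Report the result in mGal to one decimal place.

-141.3

Drift-corrected reading = 980227.40 − (0.218) = 980227.182 mGal
Free-air correction = 0.3086 × 3196.2 = 986.35 mGal
Free-air anomaly = 980227.182 − 980976.70 + (986.35) = 236.832 mGal
Bouguer slab correction = 0.04193 × 2.87 × 3196.2 = 384.63 mGal
Simple Bouguer anomaly = 236.832 − (384.63) = -147.798 mGal
Complete Bouguer anomaly = -147.798 + 6.50 = -141.298 mGal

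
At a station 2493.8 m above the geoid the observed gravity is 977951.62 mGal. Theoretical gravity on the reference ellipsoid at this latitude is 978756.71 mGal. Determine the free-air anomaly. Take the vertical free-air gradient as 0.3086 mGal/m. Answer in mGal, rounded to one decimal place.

-35.5

Free-air correction = 0.3086 × 2493.8 = 769.59 mGal
Free-air anomaly = 977951.62 − 978756.71 + (769.59) = -35.50 mGal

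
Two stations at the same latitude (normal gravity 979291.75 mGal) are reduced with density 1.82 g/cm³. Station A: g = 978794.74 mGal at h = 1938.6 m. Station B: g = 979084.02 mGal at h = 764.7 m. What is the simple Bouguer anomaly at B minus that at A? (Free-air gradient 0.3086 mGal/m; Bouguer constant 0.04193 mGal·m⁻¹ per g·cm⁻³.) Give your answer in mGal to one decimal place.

16.6

Δg_SB(A) = 978794.74 − 979291.75 + 0.3086×1938.6 − 0.04193×1.82×1938.6 = -46.70 mGal
Δg_SB(B) = 979084.02 − 979291.75 + 0.3086×764.7 − 0.04193×1.82×764.7 = -30.10 mGal
Difference = -30.10 − (-46.70) = 16.60 mGal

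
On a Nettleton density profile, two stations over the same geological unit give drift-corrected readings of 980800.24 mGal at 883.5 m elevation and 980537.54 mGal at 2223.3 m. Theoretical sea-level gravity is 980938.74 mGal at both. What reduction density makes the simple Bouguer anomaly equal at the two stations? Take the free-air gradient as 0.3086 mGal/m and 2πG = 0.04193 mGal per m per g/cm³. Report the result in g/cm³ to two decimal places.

Δg_obs = 980537.54 − 980800.24 = -262.70 mGal over Δh = 2223.3 − 883.5 = 1339.8 m
Equal Bouguer anomalies ⇒ Δg_obs + (0.3086 − 0.04193ρ)·Δh = 0
0.3086 − 0.04193ρ = −Δg_obs/Δh = 0.19607
ρ = (0.3086 − 0.19607) / 0.04193 = 2.68 g/cm³

2.68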